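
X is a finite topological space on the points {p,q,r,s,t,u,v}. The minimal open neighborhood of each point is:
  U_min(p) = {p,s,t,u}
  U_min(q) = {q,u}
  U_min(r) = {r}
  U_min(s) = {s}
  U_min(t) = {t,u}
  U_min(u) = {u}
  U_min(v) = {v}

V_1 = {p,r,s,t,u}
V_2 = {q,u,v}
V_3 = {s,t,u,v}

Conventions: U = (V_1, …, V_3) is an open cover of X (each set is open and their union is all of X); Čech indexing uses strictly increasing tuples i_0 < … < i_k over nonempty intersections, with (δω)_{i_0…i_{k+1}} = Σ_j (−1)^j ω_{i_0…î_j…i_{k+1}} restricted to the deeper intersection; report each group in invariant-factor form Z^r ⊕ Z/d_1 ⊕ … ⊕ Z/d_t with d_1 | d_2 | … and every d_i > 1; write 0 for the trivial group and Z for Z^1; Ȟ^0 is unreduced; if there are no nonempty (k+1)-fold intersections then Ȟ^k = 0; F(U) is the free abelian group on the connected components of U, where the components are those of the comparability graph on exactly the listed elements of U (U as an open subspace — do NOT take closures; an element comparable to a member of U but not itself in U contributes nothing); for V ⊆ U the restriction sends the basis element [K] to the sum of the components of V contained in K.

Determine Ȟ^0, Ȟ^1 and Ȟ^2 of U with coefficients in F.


nonempty overlaps:
  V12={u} V13={s,t,u} V23={u,v}
  V123={u}
components per intersection:
  V1: {p,s,t,u} {r}
  V2: {q,u} {v}
  V3: {s} {t,u} {v}
  V12: {u}
  V13: {s} {t,u}
  V23: {u} {v}
  V123: {u}
C dims 7,5,1; δ0: rk 4, SNF 1^4; δ1: rk 1, SNF 1^1
degree 0: 7−4−0 = 3 → Ȟ^0 ≅ Z^3
degree 1: 5−1−4 = 0 → Ȟ^1 ≅ 0
degree 2: 1−0−1 = 0 → Ȟ^2 ≅ 0

Ȟ^0 ≅ Z^3; Ȟ^1 ≅ 0; Ȟ^2 ≅ 0


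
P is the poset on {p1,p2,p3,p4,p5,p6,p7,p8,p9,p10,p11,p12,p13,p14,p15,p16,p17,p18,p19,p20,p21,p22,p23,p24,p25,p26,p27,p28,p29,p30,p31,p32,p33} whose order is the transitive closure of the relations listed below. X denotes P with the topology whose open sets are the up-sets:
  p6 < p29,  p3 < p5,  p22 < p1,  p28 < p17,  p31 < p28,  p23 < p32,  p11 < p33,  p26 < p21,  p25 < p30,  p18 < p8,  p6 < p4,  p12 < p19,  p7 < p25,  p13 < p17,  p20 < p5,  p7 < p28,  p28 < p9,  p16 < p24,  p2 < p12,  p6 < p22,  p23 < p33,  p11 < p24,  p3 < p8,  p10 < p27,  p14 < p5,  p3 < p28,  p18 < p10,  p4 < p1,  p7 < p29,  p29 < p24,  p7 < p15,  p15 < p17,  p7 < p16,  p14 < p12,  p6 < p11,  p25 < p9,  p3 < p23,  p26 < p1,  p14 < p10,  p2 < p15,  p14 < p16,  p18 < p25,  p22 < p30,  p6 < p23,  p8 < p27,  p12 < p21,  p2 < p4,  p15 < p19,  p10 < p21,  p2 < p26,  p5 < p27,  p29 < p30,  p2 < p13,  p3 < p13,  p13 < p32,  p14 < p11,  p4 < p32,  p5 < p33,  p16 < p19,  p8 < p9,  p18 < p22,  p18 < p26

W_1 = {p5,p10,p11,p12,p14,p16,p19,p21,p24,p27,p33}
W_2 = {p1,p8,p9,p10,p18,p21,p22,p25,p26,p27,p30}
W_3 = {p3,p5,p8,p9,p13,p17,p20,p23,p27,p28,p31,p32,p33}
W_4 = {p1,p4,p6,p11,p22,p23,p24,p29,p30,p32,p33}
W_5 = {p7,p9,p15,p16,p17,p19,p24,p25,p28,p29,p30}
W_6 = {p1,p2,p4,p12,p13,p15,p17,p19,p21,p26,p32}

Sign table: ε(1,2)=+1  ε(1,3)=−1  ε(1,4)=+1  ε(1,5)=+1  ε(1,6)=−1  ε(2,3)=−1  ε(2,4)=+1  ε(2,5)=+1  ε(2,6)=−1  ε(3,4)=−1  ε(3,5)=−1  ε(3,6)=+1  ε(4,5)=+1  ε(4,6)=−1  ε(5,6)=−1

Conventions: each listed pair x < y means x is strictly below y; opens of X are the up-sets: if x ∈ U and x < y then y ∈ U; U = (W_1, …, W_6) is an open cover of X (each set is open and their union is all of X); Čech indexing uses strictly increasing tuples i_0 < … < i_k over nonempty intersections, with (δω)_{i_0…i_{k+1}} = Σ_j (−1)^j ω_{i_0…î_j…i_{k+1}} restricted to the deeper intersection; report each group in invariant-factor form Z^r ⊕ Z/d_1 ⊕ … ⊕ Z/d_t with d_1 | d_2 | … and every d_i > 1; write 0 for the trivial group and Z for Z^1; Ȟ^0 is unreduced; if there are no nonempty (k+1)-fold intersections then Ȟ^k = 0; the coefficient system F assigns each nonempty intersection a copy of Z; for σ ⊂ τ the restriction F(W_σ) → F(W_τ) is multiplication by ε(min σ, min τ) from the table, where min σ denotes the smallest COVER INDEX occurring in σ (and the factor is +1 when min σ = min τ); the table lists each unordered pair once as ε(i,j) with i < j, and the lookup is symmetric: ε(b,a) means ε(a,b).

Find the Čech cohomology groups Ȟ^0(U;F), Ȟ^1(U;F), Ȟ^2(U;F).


Ȟ^0 ≅ Z,  Ȟ^1 ≅ 0,  Ȟ^2 ≅ Z/2

nonempty intersections:
  W12={p10,p21,p27} W13={p5,p27,p33} W14={p11,p24,p33} W15={p16,p19,p24} W16={p12,p19,p21} W23={p8,p9,p27} W24={p1,p22,p30} W25={p9,p25,p30} W26={p1,p21,p26} W34={p23,p32,p33} W35={p9,p17,p28} W36={p13,p17,p32} W45={p24,p29,p30} W46={p1,p4,p32} W56={p15,p17,p19}
  W123={p27} W126={p21} W134={p33} W145={p24} W156={p19} W235={p9} W245={p30} W246={p1} W346={p32} W356={p17}
C dims 6,15,10; δ0: rk 5, SNF 1^5; δ1: rk 10, SNF 1^9·2
Ȟ^0: (6−5)−0=1 ⇒ Z
Ȟ^1: (15−10)−5=0 ⇒ 0
Ȟ^2: (10−0)−10=0 plus torsion [2] ⇒ Z/2


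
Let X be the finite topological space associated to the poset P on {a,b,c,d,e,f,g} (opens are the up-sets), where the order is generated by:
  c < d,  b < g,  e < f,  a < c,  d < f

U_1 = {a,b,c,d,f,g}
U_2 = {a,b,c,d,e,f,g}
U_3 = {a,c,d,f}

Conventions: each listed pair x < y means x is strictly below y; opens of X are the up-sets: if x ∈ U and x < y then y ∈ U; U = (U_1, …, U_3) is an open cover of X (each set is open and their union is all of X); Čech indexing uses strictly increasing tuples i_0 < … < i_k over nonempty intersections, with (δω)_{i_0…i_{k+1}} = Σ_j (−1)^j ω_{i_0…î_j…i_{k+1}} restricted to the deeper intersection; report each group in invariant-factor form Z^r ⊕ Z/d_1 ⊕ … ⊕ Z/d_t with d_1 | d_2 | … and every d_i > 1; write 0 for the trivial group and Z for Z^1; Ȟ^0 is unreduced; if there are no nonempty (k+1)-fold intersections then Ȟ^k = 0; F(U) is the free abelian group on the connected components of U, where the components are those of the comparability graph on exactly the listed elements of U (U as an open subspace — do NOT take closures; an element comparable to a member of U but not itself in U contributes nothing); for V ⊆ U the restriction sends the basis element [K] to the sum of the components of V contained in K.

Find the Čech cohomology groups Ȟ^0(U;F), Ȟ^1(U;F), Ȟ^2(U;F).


Ȟ^0 = Z^2, Ȟ^1 = 0, Ȟ^2 = 0

intersection data:
  U12={a,b,c,d,f,g} U13={a,c,d,f} U23={a,c,d,f}
  U123={a,c,d,f}
components per intersection:
  U1: {a,c,d,f} {b,g}
  U2: {a,c,d,e,f} {b,g}
  U3: {a,c,d,f}
  U12: {a,c,d,f} {b,g}
  U13: {a,c,d,f}
  U23: {a,c,d,f}
  U123: {a,c,d,f}
C dims 5,4,1; δ0: rk 3, SNF 1^3; δ1: rk 1, SNF 1^1
Ȟ^0 = (5 − 3) − 0 = 2, so Ȟ^0 ≅ Z^2
Ȟ^1 = (4 − 1) − 3 = 0, so Ȟ^1 ≅ 0
Ȟ^2 = (1 − 0) − 1 = 0, so Ȟ^2 ≅ 0


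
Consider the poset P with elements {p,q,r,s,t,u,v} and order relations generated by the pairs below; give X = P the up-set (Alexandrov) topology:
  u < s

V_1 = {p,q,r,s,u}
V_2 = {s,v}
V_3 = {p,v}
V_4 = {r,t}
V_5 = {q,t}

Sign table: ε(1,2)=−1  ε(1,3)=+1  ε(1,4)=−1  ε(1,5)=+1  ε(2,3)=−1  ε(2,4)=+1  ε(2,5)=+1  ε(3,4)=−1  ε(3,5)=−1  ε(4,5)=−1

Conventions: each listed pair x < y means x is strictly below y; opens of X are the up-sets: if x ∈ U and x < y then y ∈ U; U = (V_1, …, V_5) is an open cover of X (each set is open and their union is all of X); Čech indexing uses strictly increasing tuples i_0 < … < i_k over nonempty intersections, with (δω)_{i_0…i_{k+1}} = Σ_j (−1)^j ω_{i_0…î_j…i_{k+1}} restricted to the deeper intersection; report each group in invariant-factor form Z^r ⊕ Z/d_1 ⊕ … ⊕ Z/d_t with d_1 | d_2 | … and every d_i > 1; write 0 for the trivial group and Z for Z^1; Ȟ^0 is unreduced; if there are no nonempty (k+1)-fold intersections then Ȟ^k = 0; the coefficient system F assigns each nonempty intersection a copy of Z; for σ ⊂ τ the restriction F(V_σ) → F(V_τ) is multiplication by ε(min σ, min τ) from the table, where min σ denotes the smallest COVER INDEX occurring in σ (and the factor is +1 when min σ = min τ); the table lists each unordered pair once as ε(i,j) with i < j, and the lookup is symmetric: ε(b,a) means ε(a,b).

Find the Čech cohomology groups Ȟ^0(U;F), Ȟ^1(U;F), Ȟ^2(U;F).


Ȟ^0(U;F) ≅ Z, Ȟ^1(U;F) ≅ Z^2 and Ȟ^2(U;F) ≅ 0

nonempty overlaps:
  V12={s} V13={p} V14={r} V15={q} V23={v} V45={t}
C dims 5,6; δ0: rk 4, SNF 1^4
degree 0: 5−4−0 = 1 → Ȟ^0 ≅ Z
degree 1: 6−0−4 = 2 → Ȟ^1 ≅ Z^2
degree 2: 0−0−0 = 0 → Ȟ^2 ≅ 0


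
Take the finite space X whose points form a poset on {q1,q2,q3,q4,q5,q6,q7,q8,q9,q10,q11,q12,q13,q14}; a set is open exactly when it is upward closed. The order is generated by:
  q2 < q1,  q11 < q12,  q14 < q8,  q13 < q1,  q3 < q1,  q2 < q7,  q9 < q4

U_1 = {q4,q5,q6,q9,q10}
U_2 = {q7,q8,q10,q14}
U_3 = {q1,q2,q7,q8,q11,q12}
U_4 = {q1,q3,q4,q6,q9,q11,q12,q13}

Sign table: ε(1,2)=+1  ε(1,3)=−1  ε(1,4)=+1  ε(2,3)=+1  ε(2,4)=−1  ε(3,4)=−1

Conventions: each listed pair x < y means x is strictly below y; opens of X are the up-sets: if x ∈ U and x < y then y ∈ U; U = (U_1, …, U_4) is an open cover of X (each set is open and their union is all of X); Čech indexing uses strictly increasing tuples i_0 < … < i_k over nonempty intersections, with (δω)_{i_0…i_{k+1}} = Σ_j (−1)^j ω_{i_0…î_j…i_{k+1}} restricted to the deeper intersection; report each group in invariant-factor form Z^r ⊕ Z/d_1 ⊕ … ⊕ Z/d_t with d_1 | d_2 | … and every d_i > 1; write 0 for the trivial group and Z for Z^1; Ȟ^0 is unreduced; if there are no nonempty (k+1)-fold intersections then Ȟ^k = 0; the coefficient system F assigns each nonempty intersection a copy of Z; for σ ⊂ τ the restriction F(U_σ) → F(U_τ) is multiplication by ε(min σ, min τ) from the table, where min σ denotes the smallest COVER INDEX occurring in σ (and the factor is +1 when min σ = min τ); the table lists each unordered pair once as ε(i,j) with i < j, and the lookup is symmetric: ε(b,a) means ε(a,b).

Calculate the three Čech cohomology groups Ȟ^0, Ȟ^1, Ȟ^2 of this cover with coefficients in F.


cover nerve:
  U12={q10} U14={q4,q6,q9} U23={q7,q8} U34={q1,q11,q12}
C dims 4,4; δ0: rk 4, SNF 1^3·2
Ȟ^0: (4−4)−0=0 ⇒ 0
Ȟ^1: (4−0)−4=0 plus torsion [2] ⇒ Z/2
Ȟ^2: (0−0)−0=0 ⇒ 0

Ȟ^0 = 0, Ȟ^1 = Z/2, Ȟ^2 = 0


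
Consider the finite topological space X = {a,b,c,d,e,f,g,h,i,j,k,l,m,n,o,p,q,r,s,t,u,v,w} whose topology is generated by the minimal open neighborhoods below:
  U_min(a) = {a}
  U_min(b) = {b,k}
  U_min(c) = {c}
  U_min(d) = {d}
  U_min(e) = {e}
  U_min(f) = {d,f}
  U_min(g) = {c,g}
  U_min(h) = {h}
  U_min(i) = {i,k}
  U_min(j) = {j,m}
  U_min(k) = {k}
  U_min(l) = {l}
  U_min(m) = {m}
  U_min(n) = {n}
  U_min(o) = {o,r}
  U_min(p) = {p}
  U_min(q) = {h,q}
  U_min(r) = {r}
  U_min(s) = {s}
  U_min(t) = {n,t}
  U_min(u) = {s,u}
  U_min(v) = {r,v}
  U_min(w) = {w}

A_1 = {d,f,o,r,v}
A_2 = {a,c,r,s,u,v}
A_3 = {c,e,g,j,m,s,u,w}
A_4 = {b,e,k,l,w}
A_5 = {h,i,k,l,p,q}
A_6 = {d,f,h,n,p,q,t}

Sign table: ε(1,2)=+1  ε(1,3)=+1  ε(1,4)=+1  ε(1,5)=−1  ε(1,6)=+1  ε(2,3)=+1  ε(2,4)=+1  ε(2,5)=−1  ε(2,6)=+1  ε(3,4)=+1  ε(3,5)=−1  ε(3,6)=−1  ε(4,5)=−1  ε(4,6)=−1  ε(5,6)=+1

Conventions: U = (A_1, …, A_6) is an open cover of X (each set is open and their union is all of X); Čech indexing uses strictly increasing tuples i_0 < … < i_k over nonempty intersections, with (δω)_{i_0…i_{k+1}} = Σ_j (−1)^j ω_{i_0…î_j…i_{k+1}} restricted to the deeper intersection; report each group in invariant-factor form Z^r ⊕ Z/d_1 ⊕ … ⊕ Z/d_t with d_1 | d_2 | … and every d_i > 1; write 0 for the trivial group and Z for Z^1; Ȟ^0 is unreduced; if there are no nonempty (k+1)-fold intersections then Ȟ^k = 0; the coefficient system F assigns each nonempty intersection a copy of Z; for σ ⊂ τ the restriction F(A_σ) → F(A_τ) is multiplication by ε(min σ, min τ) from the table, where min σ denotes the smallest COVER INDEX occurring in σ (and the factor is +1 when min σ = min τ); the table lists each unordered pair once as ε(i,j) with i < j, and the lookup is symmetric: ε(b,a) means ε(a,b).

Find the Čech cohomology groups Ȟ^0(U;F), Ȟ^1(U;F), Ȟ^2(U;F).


nerve simplices:
  A12={r,v} A16={d,f} A23={c,s,u} A34={e,w} A45={k,l} A56={h,p,q}
C dims 6,6; δ0: rk 6, SNF 1^5·2
degree 0: 6−6−0 = 0 → Ȟ^0 ≅ 0
degree 1: 6−0−6 = 0 plus torsion [2] → Ȟ^1 ≅ Z/2
degree 2: 0−0−0 = 0 → Ȟ^2 ≅ 0

Ȟ^0 ≅ 0, Ȟ^1 ≅ Z/2, Ȟ^2 ≅ 0


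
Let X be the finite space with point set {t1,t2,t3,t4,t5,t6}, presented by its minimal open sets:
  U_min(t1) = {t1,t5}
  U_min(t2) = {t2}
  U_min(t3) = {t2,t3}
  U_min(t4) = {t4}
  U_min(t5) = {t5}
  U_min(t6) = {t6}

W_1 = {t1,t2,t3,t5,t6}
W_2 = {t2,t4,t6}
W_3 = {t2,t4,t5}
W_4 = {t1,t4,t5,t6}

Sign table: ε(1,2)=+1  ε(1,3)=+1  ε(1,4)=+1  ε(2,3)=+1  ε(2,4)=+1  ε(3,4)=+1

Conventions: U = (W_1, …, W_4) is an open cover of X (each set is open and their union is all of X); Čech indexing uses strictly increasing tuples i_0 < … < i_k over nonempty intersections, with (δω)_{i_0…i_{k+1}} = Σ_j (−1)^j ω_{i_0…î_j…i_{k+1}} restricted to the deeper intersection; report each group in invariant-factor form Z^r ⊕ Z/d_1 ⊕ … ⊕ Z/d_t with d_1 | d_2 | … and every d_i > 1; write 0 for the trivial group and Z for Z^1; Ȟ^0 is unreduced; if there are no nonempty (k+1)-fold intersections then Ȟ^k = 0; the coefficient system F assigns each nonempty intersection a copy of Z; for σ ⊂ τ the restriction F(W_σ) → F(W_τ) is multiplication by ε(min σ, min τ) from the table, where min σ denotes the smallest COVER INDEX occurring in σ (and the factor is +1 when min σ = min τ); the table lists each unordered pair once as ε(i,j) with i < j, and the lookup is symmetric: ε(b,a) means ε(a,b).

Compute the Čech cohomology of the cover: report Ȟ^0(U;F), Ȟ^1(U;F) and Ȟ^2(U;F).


Ȟ^0 ≅ Z, Ȟ^1 ≅ 0, Ȟ^2 ≅ Z

intersection data:
  W12={t2,t6} W13={t2,t5} W14={t1,t5,t6} W23={t2,t4} W24={t4,t6} W34={t4,t5}
  W123={t2} W124={t6} W134={t5} W234={t4}
C dims 4,6,4; δ0: rk 3, SNF 1^3; δ1: rk 3, SNF 1^3
Ȟ^0 = (4 − 3) − 0 = 1, so Ȟ^0 ≅ Z
Ȟ^1 = (6 − 3) − 3 = 0, so Ȟ^1 ≅ 0
Ȟ^2 = (4 − 0) − 3 = 1, so Ȟ^2 ≅ Z


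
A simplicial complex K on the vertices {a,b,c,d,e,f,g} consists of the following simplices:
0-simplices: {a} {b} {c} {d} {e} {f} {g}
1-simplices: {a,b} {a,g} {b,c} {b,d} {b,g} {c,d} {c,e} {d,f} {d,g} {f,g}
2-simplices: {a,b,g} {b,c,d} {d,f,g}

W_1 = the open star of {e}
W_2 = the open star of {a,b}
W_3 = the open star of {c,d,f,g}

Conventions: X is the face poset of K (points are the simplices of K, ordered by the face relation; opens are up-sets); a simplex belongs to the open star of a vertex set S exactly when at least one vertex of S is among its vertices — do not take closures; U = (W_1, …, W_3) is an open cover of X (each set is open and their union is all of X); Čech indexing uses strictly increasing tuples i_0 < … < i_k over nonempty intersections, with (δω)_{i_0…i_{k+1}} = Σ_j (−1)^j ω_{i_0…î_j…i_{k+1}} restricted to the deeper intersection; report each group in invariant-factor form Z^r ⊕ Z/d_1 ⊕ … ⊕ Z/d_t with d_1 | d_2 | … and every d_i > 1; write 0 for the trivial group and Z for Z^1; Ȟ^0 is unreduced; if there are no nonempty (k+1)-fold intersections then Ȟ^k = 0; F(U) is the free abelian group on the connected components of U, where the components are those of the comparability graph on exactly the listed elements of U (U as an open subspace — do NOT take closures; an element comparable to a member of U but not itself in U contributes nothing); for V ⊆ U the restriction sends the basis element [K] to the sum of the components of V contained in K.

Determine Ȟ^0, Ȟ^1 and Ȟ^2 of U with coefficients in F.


cover nerve:
  W1={{e},{c,e}} W2={{a},{b},{a,b},{a,g},{b,c},{b,d},{b,g},{a,b,g},{b,c,d}} W3={{c},{d},{f},{g},{a,g},{b,c},{b,d},{b,g},{c,d},{c,e},{d,f},{d,g},{f,g},{a,b,g},{b,c,d},{d,f,g}}
  W13={{c,e}} W23={{a,g},{b,c},{b,d},{b,g},{a,b,g},{b,c,d}}
components per intersection:
  W1: {{e},{c,e}}
  W2: {{a},{b},{a,b},{a,g},{b,c},{b,d},{b,g},{a,b,g},{b,c,d}}
  W3: {{c},{d},{f},{g},{a,g},{b,c},{b,d},{b,g},{c,d},{c,e},{d,f},{d,g},{f,g},{a,b,g},{b,c,d},{d,f,g}}
  W13: {{c,e}}
  W23: {{a,g},{b,g},{a,b,g}} {{b,c},{b,d},{b,c,d}}
C dims 3,3; δ0: rk 2, SNF 1^2
Ȟ^0: (3−2)−0=1 ⇒ Z
Ȟ^1: (3−0)−2=1 ⇒ Z
Ȟ^2: (0−0)−0=0 ⇒ 0

Ȟ^0 = Z, Ȟ^1 = Z and Ȟ^2 = 0


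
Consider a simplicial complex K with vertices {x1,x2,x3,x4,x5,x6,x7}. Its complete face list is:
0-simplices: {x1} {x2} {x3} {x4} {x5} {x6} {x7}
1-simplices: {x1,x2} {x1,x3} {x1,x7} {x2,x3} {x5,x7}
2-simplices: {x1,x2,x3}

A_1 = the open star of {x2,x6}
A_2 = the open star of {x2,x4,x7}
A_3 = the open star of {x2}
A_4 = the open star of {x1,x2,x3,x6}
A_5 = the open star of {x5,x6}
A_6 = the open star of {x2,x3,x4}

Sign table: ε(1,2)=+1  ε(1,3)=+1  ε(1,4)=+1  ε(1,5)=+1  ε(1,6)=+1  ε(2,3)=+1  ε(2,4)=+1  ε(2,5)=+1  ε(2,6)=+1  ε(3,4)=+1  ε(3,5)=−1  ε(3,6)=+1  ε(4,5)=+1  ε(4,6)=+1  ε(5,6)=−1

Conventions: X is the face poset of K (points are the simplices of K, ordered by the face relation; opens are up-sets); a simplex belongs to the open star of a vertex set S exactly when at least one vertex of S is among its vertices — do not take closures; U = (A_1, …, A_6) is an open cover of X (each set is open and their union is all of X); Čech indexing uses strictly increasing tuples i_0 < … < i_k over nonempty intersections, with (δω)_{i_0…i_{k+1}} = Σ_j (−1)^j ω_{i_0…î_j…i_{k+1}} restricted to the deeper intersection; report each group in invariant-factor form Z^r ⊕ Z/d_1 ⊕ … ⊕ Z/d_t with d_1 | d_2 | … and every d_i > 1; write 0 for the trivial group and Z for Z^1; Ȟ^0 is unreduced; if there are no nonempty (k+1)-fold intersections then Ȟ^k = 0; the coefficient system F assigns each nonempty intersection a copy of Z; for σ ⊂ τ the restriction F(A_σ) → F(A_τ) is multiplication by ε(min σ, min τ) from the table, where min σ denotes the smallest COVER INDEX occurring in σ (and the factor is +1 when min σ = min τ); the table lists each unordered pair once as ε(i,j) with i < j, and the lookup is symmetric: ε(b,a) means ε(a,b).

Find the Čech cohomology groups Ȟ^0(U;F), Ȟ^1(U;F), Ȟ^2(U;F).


nerve simplices:
  A1={{x2},{x6},{x1,x2},{x2,x3},{x1,x2,x3}} A2={{x2},{x4},{x7},{x1,x2},{x1,x7},{x2,x3},{x5,x7},{x1,x2,x3}} A3={{x2},{x1,x2},{x2,x3},{x1,x2,x3}} A4={{x1},{x2},{x3},{x6},{x1,x2},{x1,x3},{x1,x7},{x2,x3},{x1,x2,x3}} A5={{x5},{x6},{x5,x7}} A6={{x2},{x3},{x4},{x1,x2},{x1,x3},{x2,x3},{x1,x2,x3}}
  A12={{x2},{x1,x2},{x2,x3},{x1,x2,x3}} A13={{x2},{x1,x2},{x2,x3},{x1,x2,x3}} A14={{x2},{x6},{x1,x2},{x2,x3},{x1,x2,x3}} A15={{x6}} A16={{x2},{x1,x2},{x2,x3},{x1,x2,x3}} A23={{x2},{x1,x2},{x2,x3},{x1,x2,x3}} A24={{x2},{x1,x2},{x1,x7},{x2,x3},{x1,x2,x3}} A25={{x5,x7}} A26={{x2},{x4},{x1,x2},{x2,x3},{x1,x2,x3}} A34={{x2},{x1,x2},{x2,x3},{x1,x2,x3}} A36={{x2},{x1,x2},{x2,x3},{x1,x2,x3}} A45={{x6}} A46={{x2},{x3},{x1,x2},{x1,x3},{x2,x3},{x1,x2,x3}}
  A123={{x2},{x1,x2},{x2,x3},{x1,x2,x3}} A124={{x2},{x1,x2},{x2,x3},{x1,x2,x3}} A126={{x2},{x1,x2},{x2,x3},{x1,x2,x3}} A134={{x2},{x1,x2},{x2,x3},{x1,x2,x3}} A136={{x2},{x1,x2},{x2,x3},{x1,x2,x3}} A145={{x6}} A146={{x2},{x1,x2},{x2,x3},{x1,x2,x3}} A234={{x2},{x1,x2},{x2,x3},{x1,x2,x3}} A236={{x2},{x1,x2},{x2,x3},{x1,x2,x3}} A246={{x2},{x1,x2},{x2,x3},{x1,x2,x3}} A346={{x2},{x1,x2},{x2,x3},{x1,x2,x3}}
  A1234={{x2},{x1,x2},{x2,x3},{x1,x2,x3}} A1236={{x2},{x1,x2},{x2,x3},{x1,x2,x3}} A1246={{x2},{x1,x2},{x2,x3},{x1,x2,x3}} A1346={{x2},{x1,x2},{x2,x3},{x1,x2,x3}} A2346={{x2},{x1,x2},{x2,x3},{x1,x2,x3}}
  A12346={{x2},{x1,x2},{x2,x3},{x1,x2,x3}}
C dims 6,13,11,5; δ0: rk 5, SNF 1^5; δ1: rk 7, SNF 1^7; δ2: rk 4, SNF 1^4
degree 0: 6−5−0 = 1 → Ȟ^0 ≅ Z
degree 1: 13−7−5 = 1 → Ȟ^1 ≅ Z
degree 2: 11−4−7 = 0 → Ȟ^2 ≅ 0

Ȟ^0(U;F) ≅ Z, Ȟ^1(U;F) ≅ Z and Ȟ^2(U;F) ≅ 0


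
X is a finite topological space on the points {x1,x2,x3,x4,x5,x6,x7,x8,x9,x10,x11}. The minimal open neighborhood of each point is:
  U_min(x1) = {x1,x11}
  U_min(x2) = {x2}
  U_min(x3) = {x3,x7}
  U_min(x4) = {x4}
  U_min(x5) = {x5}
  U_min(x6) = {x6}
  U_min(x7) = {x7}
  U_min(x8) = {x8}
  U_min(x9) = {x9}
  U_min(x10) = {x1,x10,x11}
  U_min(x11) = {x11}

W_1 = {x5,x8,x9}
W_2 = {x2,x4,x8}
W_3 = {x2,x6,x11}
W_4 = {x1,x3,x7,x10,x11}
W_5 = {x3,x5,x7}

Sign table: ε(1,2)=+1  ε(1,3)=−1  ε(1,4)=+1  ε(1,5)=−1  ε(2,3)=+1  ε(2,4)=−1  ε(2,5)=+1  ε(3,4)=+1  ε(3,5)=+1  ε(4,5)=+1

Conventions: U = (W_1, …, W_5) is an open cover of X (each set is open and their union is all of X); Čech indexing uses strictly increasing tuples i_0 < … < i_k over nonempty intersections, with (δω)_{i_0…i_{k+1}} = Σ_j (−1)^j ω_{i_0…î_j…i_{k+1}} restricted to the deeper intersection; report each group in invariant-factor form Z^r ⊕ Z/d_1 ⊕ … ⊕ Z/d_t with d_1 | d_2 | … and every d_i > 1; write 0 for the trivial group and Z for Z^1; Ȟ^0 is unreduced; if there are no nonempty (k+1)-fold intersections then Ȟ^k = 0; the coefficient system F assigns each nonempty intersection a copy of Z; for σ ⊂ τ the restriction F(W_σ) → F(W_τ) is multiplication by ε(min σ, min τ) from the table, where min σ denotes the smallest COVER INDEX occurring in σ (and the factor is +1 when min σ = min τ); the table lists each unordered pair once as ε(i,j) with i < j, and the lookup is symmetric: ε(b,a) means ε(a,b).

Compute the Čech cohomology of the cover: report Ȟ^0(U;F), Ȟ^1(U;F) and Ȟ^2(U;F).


Ȟ^0 = 0, Ȟ^1 = Z/2, Ȟ^2 = 0

nonempty overlaps:
  W12={x8} W15={x5} W23={x2} W34={x11} W45={x3,x7}
C dims 5,5; δ0: rk 5, SNF 1^4·2
degree 0: 5−5−0 = 0 → Ȟ^0 ≅ 0
degree 1: 5−0−5 = 0 plus torsion [2] → Ȟ^1 ≅ Z/2
degree 2: 0−0−0 = 0 → Ȟ^2 ≅ 0


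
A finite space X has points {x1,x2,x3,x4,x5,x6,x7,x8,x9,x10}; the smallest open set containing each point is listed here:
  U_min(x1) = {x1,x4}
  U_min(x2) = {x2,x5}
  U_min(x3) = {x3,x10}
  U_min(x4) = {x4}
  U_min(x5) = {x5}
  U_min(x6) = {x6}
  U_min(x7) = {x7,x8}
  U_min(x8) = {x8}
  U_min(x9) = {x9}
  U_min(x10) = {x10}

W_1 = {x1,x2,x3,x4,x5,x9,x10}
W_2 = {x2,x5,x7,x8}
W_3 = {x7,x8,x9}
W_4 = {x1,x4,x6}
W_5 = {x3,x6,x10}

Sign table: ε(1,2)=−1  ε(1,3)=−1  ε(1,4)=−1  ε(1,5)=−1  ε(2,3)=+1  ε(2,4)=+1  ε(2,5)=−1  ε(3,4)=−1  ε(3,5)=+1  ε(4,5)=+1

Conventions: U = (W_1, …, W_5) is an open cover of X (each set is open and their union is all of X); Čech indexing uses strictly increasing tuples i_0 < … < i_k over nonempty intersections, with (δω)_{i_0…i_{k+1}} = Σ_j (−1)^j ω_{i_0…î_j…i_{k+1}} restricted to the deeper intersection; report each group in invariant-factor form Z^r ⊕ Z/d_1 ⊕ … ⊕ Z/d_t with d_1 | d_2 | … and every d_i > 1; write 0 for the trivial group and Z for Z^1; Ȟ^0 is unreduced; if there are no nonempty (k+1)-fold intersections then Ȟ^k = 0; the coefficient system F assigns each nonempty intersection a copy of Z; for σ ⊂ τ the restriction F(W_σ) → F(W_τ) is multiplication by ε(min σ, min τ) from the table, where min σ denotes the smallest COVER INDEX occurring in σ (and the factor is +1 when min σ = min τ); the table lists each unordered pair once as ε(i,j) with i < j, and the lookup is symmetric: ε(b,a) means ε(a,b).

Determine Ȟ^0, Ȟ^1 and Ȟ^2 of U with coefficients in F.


nerve simplices:
  W12={x2,x5} W13={x9} W14={x1,x4} W15={x3,x10} W23={x7,x8} W45={x6}
C dims 5,6; δ0: rk 4, SNF 1^4
degree 0: 5−4−0 = 1 → Ȟ^0 ≅ Z
degree 1: 6−0−4 = 2 → Ȟ^1 ≅ Z^2
degree 2: 0−0−0 = 0 → Ȟ^2 ≅ 0

Ȟ^0 = Z, Ȟ^1 = Z^2 and Ȟ^2 = 0


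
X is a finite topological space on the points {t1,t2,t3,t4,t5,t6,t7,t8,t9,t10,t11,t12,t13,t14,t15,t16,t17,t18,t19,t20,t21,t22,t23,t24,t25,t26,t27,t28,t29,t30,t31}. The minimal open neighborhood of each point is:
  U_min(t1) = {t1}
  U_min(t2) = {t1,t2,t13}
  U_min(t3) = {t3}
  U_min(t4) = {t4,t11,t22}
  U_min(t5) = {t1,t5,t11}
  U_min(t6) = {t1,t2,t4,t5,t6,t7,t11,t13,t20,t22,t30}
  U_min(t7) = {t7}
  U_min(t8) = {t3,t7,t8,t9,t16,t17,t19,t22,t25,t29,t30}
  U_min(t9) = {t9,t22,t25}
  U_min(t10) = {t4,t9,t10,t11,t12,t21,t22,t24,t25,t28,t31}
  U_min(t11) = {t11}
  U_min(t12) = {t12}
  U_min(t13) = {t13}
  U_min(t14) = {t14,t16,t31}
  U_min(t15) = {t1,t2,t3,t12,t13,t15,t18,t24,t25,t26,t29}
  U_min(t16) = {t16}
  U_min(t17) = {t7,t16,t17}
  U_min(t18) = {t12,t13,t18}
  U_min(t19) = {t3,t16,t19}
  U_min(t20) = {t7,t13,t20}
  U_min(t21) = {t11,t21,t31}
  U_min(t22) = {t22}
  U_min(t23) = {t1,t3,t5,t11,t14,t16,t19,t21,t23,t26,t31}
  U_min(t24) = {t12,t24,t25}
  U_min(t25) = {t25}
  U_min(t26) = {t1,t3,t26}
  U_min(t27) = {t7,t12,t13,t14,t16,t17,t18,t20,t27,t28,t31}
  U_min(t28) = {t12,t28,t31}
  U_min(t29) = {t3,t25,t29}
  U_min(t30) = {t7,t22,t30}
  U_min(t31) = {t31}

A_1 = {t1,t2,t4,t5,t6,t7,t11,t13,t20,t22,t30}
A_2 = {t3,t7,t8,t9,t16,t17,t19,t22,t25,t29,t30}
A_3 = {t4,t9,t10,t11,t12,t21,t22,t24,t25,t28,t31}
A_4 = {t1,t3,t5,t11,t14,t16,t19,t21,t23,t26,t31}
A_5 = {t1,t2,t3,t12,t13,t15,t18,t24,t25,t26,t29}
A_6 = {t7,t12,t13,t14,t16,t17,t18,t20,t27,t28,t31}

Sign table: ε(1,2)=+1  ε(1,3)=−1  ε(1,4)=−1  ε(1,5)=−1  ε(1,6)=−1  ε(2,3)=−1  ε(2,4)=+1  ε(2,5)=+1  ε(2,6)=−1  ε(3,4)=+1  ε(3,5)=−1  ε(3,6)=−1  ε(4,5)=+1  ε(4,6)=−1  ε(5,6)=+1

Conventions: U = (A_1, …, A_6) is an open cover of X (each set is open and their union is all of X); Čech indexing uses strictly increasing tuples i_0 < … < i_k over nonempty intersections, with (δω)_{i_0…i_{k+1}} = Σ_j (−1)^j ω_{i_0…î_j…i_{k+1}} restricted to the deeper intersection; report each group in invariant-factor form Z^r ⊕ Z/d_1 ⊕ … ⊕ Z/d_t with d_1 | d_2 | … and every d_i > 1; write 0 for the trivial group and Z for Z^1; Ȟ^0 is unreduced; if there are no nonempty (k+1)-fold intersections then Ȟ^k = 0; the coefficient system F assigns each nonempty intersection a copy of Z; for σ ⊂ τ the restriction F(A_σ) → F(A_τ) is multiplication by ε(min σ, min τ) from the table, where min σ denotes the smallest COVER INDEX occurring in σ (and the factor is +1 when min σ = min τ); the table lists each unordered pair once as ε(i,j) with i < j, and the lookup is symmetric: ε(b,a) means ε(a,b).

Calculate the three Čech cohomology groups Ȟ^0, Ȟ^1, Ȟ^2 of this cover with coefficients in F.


Ȟ^0(U;F) ≅ 0, Ȟ^1(U;F) ≅ Z/2 and Ȟ^2(U;F) ≅ Z

nonempty intersections:
  A12={t7,t22,t30} A13={t4,t11,t22} A14={t1,t5,t11} A15={t1,t2,t13} A16={t7,t13,t20} A23={t9,t22,t25} A24={t3,t16,t19} A25={t3,t25,t29} A26={t7,t16,t17} A34={t11,t21,t31} A35={t12,t24,t25} A36={t12,t28,t31} A45={t1,t3,t26} A46={t14,t16,t31} A56={t12,t13,t18}
  A123={t22} A126={t7} A134={t11} A145={t1} A156={t13} A235={t25} A245={t3} A246={t16} A346={t31} A356={t12}
C dims 6,15,10; δ0: rk 6, SNF 1^5·2; δ1: rk 9, SNF 1^9
Ȟ^0: (6−6)−0=0 ⇒ 0
Ȟ^1: (15−9)−6=0 plus torsion [2] ⇒ Z/2
Ȟ^2: (10−0)−9=1 ⇒ Z


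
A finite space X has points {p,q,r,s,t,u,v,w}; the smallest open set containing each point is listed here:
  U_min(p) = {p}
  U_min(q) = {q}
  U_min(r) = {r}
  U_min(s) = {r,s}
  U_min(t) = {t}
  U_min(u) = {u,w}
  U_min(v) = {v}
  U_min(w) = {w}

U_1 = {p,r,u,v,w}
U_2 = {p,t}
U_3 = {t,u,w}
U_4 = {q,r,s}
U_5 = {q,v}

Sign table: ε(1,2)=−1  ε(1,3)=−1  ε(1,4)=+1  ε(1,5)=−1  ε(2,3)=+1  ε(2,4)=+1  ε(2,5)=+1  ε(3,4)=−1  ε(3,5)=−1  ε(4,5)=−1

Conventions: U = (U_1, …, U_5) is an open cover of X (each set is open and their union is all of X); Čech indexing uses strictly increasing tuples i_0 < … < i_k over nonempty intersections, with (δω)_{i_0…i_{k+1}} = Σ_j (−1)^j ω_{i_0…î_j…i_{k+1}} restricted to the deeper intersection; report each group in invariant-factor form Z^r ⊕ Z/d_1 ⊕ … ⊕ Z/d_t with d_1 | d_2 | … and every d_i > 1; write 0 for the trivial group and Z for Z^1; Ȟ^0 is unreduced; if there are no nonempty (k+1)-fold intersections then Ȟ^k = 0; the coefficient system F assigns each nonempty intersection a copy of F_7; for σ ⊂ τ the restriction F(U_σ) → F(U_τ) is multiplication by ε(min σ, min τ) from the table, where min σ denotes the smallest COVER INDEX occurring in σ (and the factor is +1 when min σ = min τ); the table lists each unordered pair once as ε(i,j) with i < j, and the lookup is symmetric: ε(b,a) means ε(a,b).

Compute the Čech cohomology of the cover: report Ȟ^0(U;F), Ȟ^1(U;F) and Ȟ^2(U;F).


nerve of the cover:
  U12={p} U13={u,w} U14={r} U15={v} U23={t} U45={q}
C dims 5,6; δ0: rk_F7 4
Ȟ^0 = (5 − 4) − 0 = 1, so Ȟ^0 ≅ Z/7
Ȟ^1 = (6 − 0) − 4 = 2, so Ȟ^1 ≅ Z/7 ⊕ Z/7
Ȟ^2 = (0 − 0) − 0 = 0, so Ȟ^2 ≅ 0

Ȟ^0 ≅ Z/7,  Ȟ^1 ≅ Z/7 ⊕ Z/7,  Ȟ^2 ≅ 0


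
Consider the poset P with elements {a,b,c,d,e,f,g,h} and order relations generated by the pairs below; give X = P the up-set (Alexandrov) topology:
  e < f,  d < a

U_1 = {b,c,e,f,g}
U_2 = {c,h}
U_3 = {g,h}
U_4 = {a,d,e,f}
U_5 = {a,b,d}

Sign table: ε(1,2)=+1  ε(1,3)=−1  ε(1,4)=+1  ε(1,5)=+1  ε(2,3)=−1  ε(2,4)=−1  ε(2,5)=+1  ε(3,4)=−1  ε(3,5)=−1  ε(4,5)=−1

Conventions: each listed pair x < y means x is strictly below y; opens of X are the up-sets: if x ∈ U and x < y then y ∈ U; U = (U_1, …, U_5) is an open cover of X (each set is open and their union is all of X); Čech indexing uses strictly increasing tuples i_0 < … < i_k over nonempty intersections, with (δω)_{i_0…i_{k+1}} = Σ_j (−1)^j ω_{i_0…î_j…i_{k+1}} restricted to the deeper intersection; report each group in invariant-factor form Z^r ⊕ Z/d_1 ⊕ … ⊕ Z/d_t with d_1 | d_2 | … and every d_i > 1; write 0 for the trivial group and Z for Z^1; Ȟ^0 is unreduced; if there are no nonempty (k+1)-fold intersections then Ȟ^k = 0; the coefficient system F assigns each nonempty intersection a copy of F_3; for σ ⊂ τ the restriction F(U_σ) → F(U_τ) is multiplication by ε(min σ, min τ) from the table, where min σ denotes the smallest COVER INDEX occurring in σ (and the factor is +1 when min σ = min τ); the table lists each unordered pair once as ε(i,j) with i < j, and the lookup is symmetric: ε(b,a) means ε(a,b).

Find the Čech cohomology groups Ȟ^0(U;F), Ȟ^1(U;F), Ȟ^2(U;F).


Ȟ^0 = 0,  Ȟ^1 = Z/3,  Ȟ^2 = 0

intersection data:
  U12={c} U13={g} U14={e,f} U15={b} U23={h} U45={a,d}
C dims 5,6; δ0: rk_F3 5
Ȟ^0 = (5 − 5) − 0 = 0, so Ȟ^0 ≅ 0
Ȟ^1 = (6 − 0) − 5 = 1, so Ȟ^1 ≅ Z/3
Ȟ^2 = (0 − 0) − 0 = 0, so Ȟ^2 ≅ 0


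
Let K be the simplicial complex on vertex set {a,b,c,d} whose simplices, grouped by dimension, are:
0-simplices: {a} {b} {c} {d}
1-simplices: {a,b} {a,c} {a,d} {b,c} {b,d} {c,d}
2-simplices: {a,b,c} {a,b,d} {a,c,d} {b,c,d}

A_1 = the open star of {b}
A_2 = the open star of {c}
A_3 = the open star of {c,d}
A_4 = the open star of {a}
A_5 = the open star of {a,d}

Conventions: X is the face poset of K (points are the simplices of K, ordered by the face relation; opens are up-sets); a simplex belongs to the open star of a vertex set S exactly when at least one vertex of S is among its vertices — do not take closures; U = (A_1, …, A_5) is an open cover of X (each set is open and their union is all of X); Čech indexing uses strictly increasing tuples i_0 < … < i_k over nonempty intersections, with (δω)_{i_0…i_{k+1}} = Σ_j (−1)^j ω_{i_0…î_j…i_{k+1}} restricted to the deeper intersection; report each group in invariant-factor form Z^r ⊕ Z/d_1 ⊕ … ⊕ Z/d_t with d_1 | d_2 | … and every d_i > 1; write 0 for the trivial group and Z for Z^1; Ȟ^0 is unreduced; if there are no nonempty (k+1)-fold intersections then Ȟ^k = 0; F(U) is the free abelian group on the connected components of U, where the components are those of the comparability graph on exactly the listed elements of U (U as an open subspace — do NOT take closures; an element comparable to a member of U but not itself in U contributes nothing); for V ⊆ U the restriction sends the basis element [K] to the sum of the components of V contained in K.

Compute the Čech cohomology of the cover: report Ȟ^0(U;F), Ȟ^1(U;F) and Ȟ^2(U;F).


Ȟ^0(U;F) ≅ Z, Ȟ^1(U;F) ≅ 0, Ȟ^2(U;F) ≅ Z

intersection data:
  A1={{b},{a,b},{b,c},{b,d},{a,b,c},{a,b,d},{b,c,d}} A2={{c},{a,c},{b,c},{c,d},{a,b,c},{a,c,d},{b,c,d}} A3={{c},{d},{a,c},{a,d},{b,c},{b,d},{c,d},{a,b,c},{a,b,d},{a,c,d},{b,c,d}} A4={{a},{a,b},{a,c},{a,d},{a,b,c},{a,b,d},{a,c,d}} A5={{a},{d},{a,b},{a,c},{a,d},{b,d},{c,d},{a,b,c},{a,b,d},{a,c,d},{b,c,d}}
  A12={{b,c},{a,b,c},{b,c,d}} A13={{b,c},{b,d},{a,b,c},{a,b,d},{b,c,d}} A14={{a,b},{a,b,c},{a,b,d}} A15={{a,b},{b,d},{a,b,c},{a,b,d},{b,c,d}} A23={{c},{a,c},{b,c},{c,d},{a,b,c},{a,c,d},{b,c,d}} A24={{a,c},{a,b,c},{a,c,d}} A25={{a,c},{c,d},{a,b,c},{a,c,d},{b,c,d}} A34={{a,c},{a,d},{a,b,c},{a,b,d},{a,c,d}} A35={{d},{a,c},{a,d},{b,d},{c,d},{a,b,c},{a,b,d},{a,c,d},{b,c,d}} A45={{a},{a,b},{a,c},{a,d},{a,b,c},{a,b,d},{a,c,d}}
  A123={{b,c},{a,b,c},{b,c,d}} A124={{a,b,c}} A125={{a,b,c},{b,c,d}} A134={{a,b,c},{a,b,d}} A135={{b,d},{a,b,c},{a,b,d},{b,c,d}} A145={{a,b},{a,b,c},{a,b,d}} A234={{a,c},{a,b,c},{a,c,d}} A235={{a,c},{c,d},{a,b,c},{a,c,d},{b,c,d}} A245={{a,c},{a,b,c},{a,c,d}} A345={{a,c},{a,d},{a,b,c},{a,b,d},{a,c,d}}
  A1234={{a,b,c}} A1235={{a,b,c},{b,c,d}} A1245={{a,b,c}} A1345={{a,b,c},{a,b,d}} A2345={{a,c},{a,b,c},{a,c,d}}
  A12345={{a,b,c}}
components per intersection:
  A1: {{b},{a,b},{b,c},{b,d},{a,b,c},{a,b,d},{b,c,d}}
  A2: {{c},{a,c},{b,c},{c,d},{a,b,c},{a,c,d},{b,c,d}}
  A3: {{c},{d},{a,c},{a,d},{b,c},{b,d},{c,d},{a,b,c},{a,b,d},{a,c,d},{b,c,d}}
  A4: {{a},{a,b},{a,c},{a,d},{a,b,c},{a,b,d},{a,c,d}}
  A5: {{a},{d},{a,b},{a,c},{a,d},{b,d},{c,d},{a,b,c},{a,b,d},{a,c,d},{b,c,d}}
  A12: {{b,c},{a,b,c},{b,c,d}}
  A13: {{b,c},{b,d},{a,b,c},{a,b,d},{b,c,d}}
  A14: {{a,b},{a,b,c},{a,b,d}}
  A15: {{a,b},{b,d},{a,b,c},{a,b,d},{b,c,d}}
  A23: {{c},{a,c},{b,c},{c,d},{a,b,c},{a,c,d},{b,c,d}}
  A24: {{a,c},{a,b,c},{a,c,d}}
  A25: {{a,c},{c,d},{a,b,c},{a,c,d},{b,c,d}}
  A34: {{a,c},{a,d},{a,b,c},{a,b,d},{a,c,d}}
  A35: {{d},{a,c},{a,d},{b,d},{c,d},{a,b,c},{a,b,d},{a,c,d},{b,c,d}}
  A45: {{a},{a,b},{a,c},{a,d},{a,b,c},{a,b,d},{a,c,d}}
  A123: {{b,c},{a,b,c},{b,c,d}}
  A124: {{a,b,c}}
  A125: {{a,b,c}} {{b,c,d}}
  A134: {{a,b,c}} {{a,b,d}}
  A135: {{b,d},{a,b,d},{b,c,d}} {{a,b,c}}
  A145: {{a,b},{a,b,c},{a,b,d}}
  A234: {{a,c},{a,b,c},{a,c,d}}
  A235: {{a,c},{c,d},{a,b,c},{a,c,d},{b,c,d}}
  A245: {{a,c},{a,b,c},{a,c,d}}
  A345: {{a,c},{a,d},{a,b,c},{a,b,d},{a,c,d}}
  A1234: {{a,b,c}}
  A1235: {{a,b,c}} {{b,c,d}}
  A1245: {{a,b,c}}
  A1345: {{a,b,c}} {{a,b,d}}
  A2345: {{a,c},{a,b,c},{a,c,d}}
  A12345: {{a,b,c}}
C dims 5,10,13,7; δ0: rk 4, SNF 1^4; δ1: rk 6, SNF 1^6; δ2: rk 6, SNF 1^6
Ȟ^0 = (5 − 4) − 0 = 1, so Ȟ^0 ≅ Z
Ȟ^1 = (10 − 6) − 4 = 0, so Ȟ^1 ≅ 0
Ȟ^2 = (13 − 6) − 6 = 1, so Ȟ^2 ≅ Z


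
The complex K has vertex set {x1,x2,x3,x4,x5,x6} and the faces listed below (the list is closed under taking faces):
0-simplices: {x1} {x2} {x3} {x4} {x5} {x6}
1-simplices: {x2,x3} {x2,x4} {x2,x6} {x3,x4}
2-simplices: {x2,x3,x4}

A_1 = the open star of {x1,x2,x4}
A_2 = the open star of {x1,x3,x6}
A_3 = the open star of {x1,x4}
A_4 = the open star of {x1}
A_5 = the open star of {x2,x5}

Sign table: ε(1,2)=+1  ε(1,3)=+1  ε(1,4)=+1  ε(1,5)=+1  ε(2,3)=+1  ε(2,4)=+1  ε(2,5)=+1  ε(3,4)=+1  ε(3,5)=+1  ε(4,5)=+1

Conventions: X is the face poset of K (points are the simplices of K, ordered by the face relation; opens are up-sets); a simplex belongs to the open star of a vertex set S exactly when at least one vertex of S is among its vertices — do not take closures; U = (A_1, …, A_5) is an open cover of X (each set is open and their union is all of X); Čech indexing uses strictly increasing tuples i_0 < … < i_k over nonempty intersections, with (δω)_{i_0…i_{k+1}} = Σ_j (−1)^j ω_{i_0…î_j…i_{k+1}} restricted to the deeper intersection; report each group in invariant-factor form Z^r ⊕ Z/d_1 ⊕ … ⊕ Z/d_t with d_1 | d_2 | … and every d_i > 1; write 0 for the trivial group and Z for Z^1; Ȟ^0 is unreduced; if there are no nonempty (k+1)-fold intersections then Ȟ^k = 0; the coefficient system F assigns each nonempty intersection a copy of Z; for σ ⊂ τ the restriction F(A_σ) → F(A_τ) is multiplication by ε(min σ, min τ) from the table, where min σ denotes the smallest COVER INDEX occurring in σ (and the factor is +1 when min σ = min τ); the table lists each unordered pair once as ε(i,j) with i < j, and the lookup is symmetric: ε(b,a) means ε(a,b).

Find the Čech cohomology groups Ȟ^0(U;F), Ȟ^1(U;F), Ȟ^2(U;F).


nonempty overlaps:
  A1={{x1},{x2},{x4},{x2,x3},{x2,x4},{x2,x6},{x3,x4},{x2,x3,x4}} A2={{x1},{x3},{x6},{x2,x3},{x2,x6},{x3,x4},{x2,x3,x4}} A3={{x1},{x4},{x2,x4},{x3,x4},{x2,x3,x4}} A4={{x1}} A5={{x2},{x5},{x2,x3},{x2,x4},{x2,x6},{x2,x3,x4}}
  A12={{x1},{x2,x3},{x2,x6},{x3,x4},{x2,x3,x4}} A13={{x1},{x4},{x2,x4},{x3,x4},{x2,x3,x4}} A14={{x1}} A15={{x2},{x2,x3},{x2,x4},{x2,x6},{x2,x3,x4}} A23={{x1},{x3,x4},{x2,x3,x4}} A24={{x1}} A25={{x2,x3},{x2,x6},{x2,x3,x4}} A34={{x1}} A35={{x2,x4},{x2,x3,x4}}
  A123={{x1},{x3,x4},{x2,x3,x4}} A124={{x1}} A125={{x2,x3},{x2,x6},{x2,x3,x4}} A134={{x1}} A135={{x2,x4},{x2,x3,x4}} A234={{x1}} A235={{x2,x3,x4}}
  A1234={{x1}} A1235={{x2,x3,x4}}
C dims 5,9,7,2; δ0: rk 4, SNF 1^4; δ1: rk 5, SNF 1^5; δ2: rk 2, SNF 1^2
degree 0: 5−4−0 = 1 → Ȟ^0 ≅ Z
degree 1: 9−5−4 = 0 → Ȟ^1 ≅ 0
degree 2: 7−2−5 = 0 → Ȟ^2 ≅ 0

Ȟ^0 = Z, Ȟ^1 = 0 and Ȟ^2 = 0


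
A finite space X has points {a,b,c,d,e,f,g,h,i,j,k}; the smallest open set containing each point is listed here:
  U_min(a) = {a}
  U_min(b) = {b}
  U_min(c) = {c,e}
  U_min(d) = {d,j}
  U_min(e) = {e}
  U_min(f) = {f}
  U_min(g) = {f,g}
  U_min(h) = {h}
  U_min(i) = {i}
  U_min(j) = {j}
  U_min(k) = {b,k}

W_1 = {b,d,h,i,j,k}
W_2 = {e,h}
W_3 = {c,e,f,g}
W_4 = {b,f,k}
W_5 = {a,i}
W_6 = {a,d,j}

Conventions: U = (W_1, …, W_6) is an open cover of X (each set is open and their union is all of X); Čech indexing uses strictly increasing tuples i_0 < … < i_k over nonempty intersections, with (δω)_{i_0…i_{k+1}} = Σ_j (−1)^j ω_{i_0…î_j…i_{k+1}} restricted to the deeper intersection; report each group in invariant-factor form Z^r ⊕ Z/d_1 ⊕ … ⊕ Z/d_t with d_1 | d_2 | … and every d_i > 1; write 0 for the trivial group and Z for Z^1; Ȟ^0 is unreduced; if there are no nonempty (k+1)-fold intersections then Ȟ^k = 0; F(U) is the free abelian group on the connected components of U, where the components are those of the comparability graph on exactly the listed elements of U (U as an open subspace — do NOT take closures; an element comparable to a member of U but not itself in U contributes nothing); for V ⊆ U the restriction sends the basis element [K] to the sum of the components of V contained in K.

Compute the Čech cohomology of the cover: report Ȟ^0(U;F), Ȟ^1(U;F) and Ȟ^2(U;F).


nerve simplices:
  W12={h} W14={b,k} W15={i} W16={d,j} W23={e} W34={f} W56={a}
components per intersection:
  W1: {b,k} {d,j} {h} {i}
  W2: {e} {h}
  W3: {c,e} {f,g}
  W4: {b,k} {f}
  W5: {a} {i}
  W6: {a} {d,j}
  W12: {h}
  W14: {b,k}
  W15: {i}
  W16: {d,j}
  W23: {e}
  W34: {f}
  W56: {a}
C dims 14,7; δ0: rk 7, SNF 1^7
degree 0: 14−7−0 = 7 → Ȟ^0 ≅ Z^7
degree 1: 7−0−7 = 0 → Ȟ^1 ≅ 0
degree 2: 0−0−0 = 0 → Ȟ^2 ≅ 0

Ȟ^0 = Z^7, Ȟ^1 = 0 and Ȟ^2 = 0


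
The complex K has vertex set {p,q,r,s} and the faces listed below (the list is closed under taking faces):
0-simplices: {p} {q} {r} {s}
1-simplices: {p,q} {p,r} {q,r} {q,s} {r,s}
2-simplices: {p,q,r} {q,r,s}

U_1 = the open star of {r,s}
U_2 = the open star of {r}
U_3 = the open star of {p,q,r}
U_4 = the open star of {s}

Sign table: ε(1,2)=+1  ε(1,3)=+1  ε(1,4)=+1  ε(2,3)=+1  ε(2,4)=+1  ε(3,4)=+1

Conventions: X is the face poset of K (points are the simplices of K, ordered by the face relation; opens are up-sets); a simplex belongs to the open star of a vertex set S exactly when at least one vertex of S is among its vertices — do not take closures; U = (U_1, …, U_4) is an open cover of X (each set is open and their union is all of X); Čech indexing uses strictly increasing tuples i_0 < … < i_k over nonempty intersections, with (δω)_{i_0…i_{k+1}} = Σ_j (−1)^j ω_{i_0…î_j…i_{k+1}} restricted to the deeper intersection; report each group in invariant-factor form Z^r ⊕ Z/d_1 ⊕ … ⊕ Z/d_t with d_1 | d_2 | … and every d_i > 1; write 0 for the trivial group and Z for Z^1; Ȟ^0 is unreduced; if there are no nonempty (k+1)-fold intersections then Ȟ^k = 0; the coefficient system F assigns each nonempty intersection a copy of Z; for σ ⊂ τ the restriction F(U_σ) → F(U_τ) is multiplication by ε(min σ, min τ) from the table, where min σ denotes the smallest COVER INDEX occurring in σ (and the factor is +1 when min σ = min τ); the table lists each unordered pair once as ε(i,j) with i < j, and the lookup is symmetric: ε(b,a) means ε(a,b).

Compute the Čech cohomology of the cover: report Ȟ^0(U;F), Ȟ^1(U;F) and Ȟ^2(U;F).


cover nerve:
  U1={{r},{s},{p,r},{q,r},{q,s},{r,s},{p,q,r},{q,r,s}} U2={{r},{p,r},{q,r},{r,s},{p,q,r},{q,r,s}} U3={{p},{q},{r},{p,q},{p,r},{q,r},{q,s},{r,s},{p,q,r},{q,r,s}} U4={{s},{q,s},{r,s},{q,r,s}}
  U12={{r},{p,r},{q,r},{r,s},{p,q,r},{q,r,s}} U13={{r},{p,r},{q,r},{q,s},{r,s},{p,q,r},{q,r,s}} U14={{s},{q,s},{r,s},{q,r,s}} U23={{r},{p,r},{q,r},{r,s},{p,q,r},{q,r,s}} U24={{r,s},{q,r,s}} U34={{q,s},{r,s},{q,r,s}}
  U123={{r},{p,r},{q,r},{r,s},{p,q,r},{q,r,s}} U124={{r,s},{q,r,s}} U134={{q,s},{r,s},{q,r,s}} U234={{r,s},{q,r,s}}
  U1234={{r,s},{q,r,s}}
C dims 4,6,4,1; δ0: rk 3, SNF 1^3; δ1: rk 3, SNF 1^3; δ2: rk 1, SNF 1^1
Ȟ^0: (4−3)−0=1 ⇒ Z
Ȟ^1: (6−3)−3=0 ⇒ 0
Ȟ^2: (4−1)−3=0 ⇒ 0

Ȟ^0(U;F) ≅ Z, Ȟ^1(U;F) ≅ 0, Ȟ^2(U;F) ≅ 0
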